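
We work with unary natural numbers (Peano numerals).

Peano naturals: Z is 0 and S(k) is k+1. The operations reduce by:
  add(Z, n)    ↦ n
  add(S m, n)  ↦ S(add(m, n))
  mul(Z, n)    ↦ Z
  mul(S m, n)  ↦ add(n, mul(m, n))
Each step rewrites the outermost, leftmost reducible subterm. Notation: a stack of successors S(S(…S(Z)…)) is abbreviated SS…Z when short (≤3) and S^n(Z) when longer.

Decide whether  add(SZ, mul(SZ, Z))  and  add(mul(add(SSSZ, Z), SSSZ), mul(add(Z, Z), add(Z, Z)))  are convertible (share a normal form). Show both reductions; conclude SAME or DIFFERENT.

Term A:
  start: add(SZ, mul(SZ, Z))
  step 1: S(add(Z, mul(SZ, Z)))
  step 2: S(mul(SZ, Z))
  step 3: S(add(Z, mul(Z, Z)))
  step 4: S(mul(Z, Z))
  step 5: SZ

Term B:
  start: add(mul(add(SSSZ, Z), SSSZ), mul(add(Z, Z), add(Z, Z)))
  step 1: add(mul(S(add(SSZ, Z)), SSSZ), mul(add(Z, Z), add(Z, Z)))
  step 2: add(add(SSSZ, mul(add(SSZ, Z), SSSZ)), mul(add(Z, Z), add(Z, Z)))
  step 3: add(S(add(SSZ, mul(add(SSZ, Z), SSSZ))), mul(add(Z, Z), add(Z, Z)))
  step 4: S(add(add(SSZ, mul(add(SSZ, Z), SSSZ)), mul(add(Z, Z), add(Z, Z))))
  step 5: S(add(S(add(SZ, mul(add(SSZ, Z), SSSZ))), mul(add(Z, Z), add(Z, Z))))
  step 6: S(S(add(add(SZ, mul(add(SSZ, Z), SSSZ)), mul(add(Z, Z), add(Z, Z)))))
  step 7: S(S(add(S(add(Z, mul(add(SSZ, Z), SSSZ))), mul(add(Z, Z), add(Z, Z)))))
  step 8: S(S(S(add(add(Z, mul(add(SSZ, Z), SSSZ)), mul(add(Z, Z), add(Z, Z))))))
  step 9: S(S(S(add(mul(add(SSZ, Z), SSSZ), mul(add(Z, Z), add(Z, Z))))))
  step 10: S(S(S(add(mul(S(add(SZ, Z)), SSSZ), mul(add(Z, Z), add(Z, Z))))))
  step 11: S(S(S(add(add(SSSZ, mul(add(SZ, Z), SSSZ)), mul(add(Z, Z), add(Z, Z))))))
  step 12: S(S(S(add(S(add(SSZ, mul(add(SZ, Z), SSSZ))), mul(add(Z, Z), add(Z, Z))))))
  step 13: S(S(S(S(add(add(SSZ, mul(add(SZ, Z), SSSZ)), mul(add(Z, Z), add(Z, Z)))))))
  step 14: S(S(S(S(add(S(add(SZ, mul(add(SZ, Z), SSSZ))), mul(add(Z, Z), add(Z, Z)))))))
  step 15: S(S(S(S(S(add(add(SZ, mul(add(SZ, Z), SSSZ)), mul(add(Z, Z), add(Z, Z))))))))
  step 16: S(S(S(S(S(add(S(add(Z, mul(add(SZ, Z), SSSZ))), mul(add(Z, Z), add(Z, Z))))))))
  step 17: S(S(S(S(S(S(add(add(Z, mul(add(SZ, Z), SSSZ)), mul(add(Z, Z), add(Z, Z)))))))))
  step 18: S(S(S(S(S(S(add(mul(add(SZ, Z), SSSZ), mul(add(Z, Z), add(Z, Z)))))))))
  step 19: S(S(S(S(S(S(add(mul(S(add(Z, Z)), SSSZ), mul(add(Z, Z), add(Z, Z)))))))))
  step 20: S(S(S(S(S(S(add(add(SSSZ, mul(add(Z, Z), SSSZ)), mul(add(Z, Z), add(Z, Z)))))))))
  step 21: S(S(S(S(S(S(add(S(add(SSZ, mul(add(Z, Z), SSSZ))), mul(add(Z, Z), add(Z, Z)))))))))
  step 22: S(S(S(S(S(S(S(add(add(SSZ, mul(add(Z, Z), SSSZ)), mul(add(Z, Z), add(Z, Z))))))))))
  step 23: S(S(S(S(S(S(S(add(S(add(SZ, mul(add(Z, Z), SSSZ))), mul(add(Z, Z), add(Z, Z))))))))))
  step 24: S(S(S(S(S(S(S(S(add(add(SZ, mul(add(Z, Z), SSSZ)), mul(add(Z, Z), add(Z, Z)))))))))))
  step 25: S(S(S(S(S(S(S(S(add(S(add(Z, mul(add(Z, Z), SSSZ))), mul(add(Z, Z), add(Z, Z)))))))))))
  step 26: S(S(S(S(S(S(S(S(S(add(add(Z, mul(add(Z, Z), SSSZ)), mul(add(Z, Z), add(Z, Z))))))))))))
  step 27: S(S(S(S(S(S(S(S(S(add(mul(add(Z, Z), SSSZ), mul(add(Z, Z), add(Z, Z))))))))))))
  step 28: S(S(S(S(S(S(S(S(S(add(mul(Z, SSSZ), mul(add(Z, Z), add(Z, Z))))))))))))
  step 29: S(S(S(S(S(S(S(S(S(add(Z, mul(add(Z, Z), add(Z, Z))))))))))))
  step 30: S(S(S(S(S(S(S(S(S(mul(add(Z, Z), add(Z, Z)))))))))))
  step 31: S(S(S(S(S(S(S(S(S(mul(Z, add(Z, Z)))))))))))
  step 32: S^9(Z)

Answer: DIFFERENT — A ⇓ SZ, B ⇓ S^9(Z)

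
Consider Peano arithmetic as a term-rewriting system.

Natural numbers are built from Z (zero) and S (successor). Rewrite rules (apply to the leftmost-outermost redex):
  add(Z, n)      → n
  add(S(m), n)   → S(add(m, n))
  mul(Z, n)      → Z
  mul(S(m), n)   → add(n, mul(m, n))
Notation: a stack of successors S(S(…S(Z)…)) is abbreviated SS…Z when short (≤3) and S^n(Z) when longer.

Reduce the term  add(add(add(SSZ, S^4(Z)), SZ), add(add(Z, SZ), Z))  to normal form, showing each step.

Answer: normal form = S^8(Z)  (in 21 steps)

Reduction:
  start: add(add(add(SSZ, S^4(Z)), SZ), add(add(Z, SZ), Z))
  step 1: add(add(S(add(SZ, S^4(Z))), SZ), add(add(Z, SZ), Z))
  step 2: add(S(add(add(SZ, S^4(Z)), SZ)), add(add(Z, SZ), Z))
  step 3: S(add(add(add(SZ, S^4(Z)), SZ), add(add(Z, SZ), Z)))
  step 4: S(add(add(S(add(Z, S^4(Z))), SZ), add(add(Z, SZ), Z)))
  step 5: S(add(S(add(add(Z, S^4(Z)), SZ)), add(add(Z, SZ), Z)))
  step 6: S(S(add(add(add(Z, S^4(Z)), SZ), add(add(Z, SZ), Z))))
  step 7: S(S(add(add(S^4(Z), SZ), add(add(Z, SZ), Z))))
  step 8: S(S(add(S(add(SSSZ, SZ)), add(add(Z, SZ), Z))))
  step 9: S(S(S(add(add(SSSZ, SZ), add(add(Z, SZ), Z)))))
  step 10: S(S(S(add(S(add(SSZ, SZ)), add(add(Z, SZ), Z)))))
  step 11: S(S(S(S(add(add(SSZ, SZ), add(add(Z, SZ), Z))))))
  step 12: S(S(S(S(add(S(add(SZ, SZ)), add(add(Z, SZ), Z))))))
  step 13: S(S(S(S(S(add(add(SZ, SZ), add(add(Z, SZ), Z)))))))
  step 14: S(S(S(S(S(add(S(add(Z, SZ)), add(add(Z, SZ), Z)))))))
  step 15: S(S(S(S(S(S(add(add(Z, SZ), add(add(Z, SZ), Z))))))))
  step 16: S(S(S(S(S(S(add(SZ, add(add(Z, SZ), Z))))))))
  step 17: S(S(S(S(S(S(S(add(Z, add(add(Z, SZ), Z)))))))))
  step 18: S(S(S(S(S(S(S(add(add(Z, SZ), Z))))))))
  step 19: S(S(S(S(S(S(S(add(SZ, Z))))))))
  step 20: S(S(S(S(S(S(S(S(add(Z, Z)))))))))
  step 21: S^8(Z)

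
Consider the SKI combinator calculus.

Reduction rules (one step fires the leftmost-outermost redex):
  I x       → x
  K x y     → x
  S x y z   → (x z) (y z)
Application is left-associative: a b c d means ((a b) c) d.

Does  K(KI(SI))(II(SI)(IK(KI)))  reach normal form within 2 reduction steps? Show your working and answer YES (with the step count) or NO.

  start: K(KI(SI))(II(SI)(IK(KI)))
  →1  KI(SI)
  →2  I

Answer: YES — reaches normal form I in 2 ≤ 2 steps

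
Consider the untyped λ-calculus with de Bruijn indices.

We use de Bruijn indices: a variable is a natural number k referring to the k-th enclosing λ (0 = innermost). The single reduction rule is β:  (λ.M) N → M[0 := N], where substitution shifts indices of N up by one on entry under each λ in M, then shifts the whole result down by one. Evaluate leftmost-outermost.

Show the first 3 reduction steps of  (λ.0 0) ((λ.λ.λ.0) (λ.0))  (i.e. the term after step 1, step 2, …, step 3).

  start: (λ.0 0) ((λ.λ.λ.0) (λ.0))
  →1  (λ.λ.λ.0) (λ.0) ((λ.λ.λ.0) (λ.0))
  →2  (λ.λ.0) ((λ.λ.λ.0) (λ.0))
  →3  λ.0

Answer: after 3 steps: λ.0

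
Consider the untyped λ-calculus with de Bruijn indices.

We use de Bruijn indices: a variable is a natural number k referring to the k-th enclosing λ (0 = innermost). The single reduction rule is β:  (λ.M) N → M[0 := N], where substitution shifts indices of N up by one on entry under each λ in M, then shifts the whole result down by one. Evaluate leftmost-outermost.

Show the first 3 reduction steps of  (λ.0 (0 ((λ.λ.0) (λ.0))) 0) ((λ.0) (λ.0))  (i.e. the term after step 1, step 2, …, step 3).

  start: (λ.0 (0 ((λ.λ.0) (λ.0))) 0) ((λ.0) (λ.0))
  step 1: (λ.0) (λ.0) ((λ.0) (λ.0) ((λ.λ.0) (λ.0))) ((λ.0) (λ.0))
  step 2: (λ.0) ((λ.0) (λ.0) ((λ.λ.0) (λ.0))) ((λ.0) (λ.0))
  step 3: (λ.0) (λ.0) ((λ.λ.0) (λ.0)) ((λ.0) (λ.0))

Answer: after 3 steps: (λ.0) (λ.0) ((λ.λ.0) (λ.0)) ((λ.0) (λ.0))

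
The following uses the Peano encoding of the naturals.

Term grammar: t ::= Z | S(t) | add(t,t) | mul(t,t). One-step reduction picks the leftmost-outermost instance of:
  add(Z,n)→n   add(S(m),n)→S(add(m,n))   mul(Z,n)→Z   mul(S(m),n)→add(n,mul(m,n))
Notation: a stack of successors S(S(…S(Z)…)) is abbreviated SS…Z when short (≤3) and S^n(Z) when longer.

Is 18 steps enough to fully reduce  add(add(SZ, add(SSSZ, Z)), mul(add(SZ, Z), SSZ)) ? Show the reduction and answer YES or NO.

Answer: YES — reaches normal form S^6(Z) in 18 ≤ 18 steps

Derivation:
  start: add(add(SZ, add(SSSZ, Z)), mul(add(SZ, Z), SSZ))
  step 1: add(S(add(Z, add(SSSZ, Z))), mul(add(SZ, Z), SSZ))
  step 2: S(add(add(Z, add(SSSZ, Z)), mul(add(SZ, Z), SSZ)))
  step 3: S(add(add(SSSZ, Z), mul(add(SZ, Z), SSZ)))
  step 4: S(add(S(add(SSZ, Z)), mul(add(SZ, Z), SSZ)))
  step 5: S(S(add(add(SSZ, Z), mul(add(SZ, Z), SSZ))))
  step 6: S(S(add(S(add(SZ, Z)), mul(add(SZ, Z), SSZ))))
  step 7: S(S(S(add(add(SZ, Z), mul(add(SZ, Z), SSZ)))))
  step 8: S(S(S(add(S(add(Z, Z)), mul(add(SZ, Z), SSZ)))))
  step 9: S(S(S(S(add(add(Z, Z), mul(add(SZ, Z), SSZ))))))
  step 10: S(S(S(S(add(Z, mul(add(SZ, Z), SSZ))))))
  step 11: S(S(S(S(mul(add(SZ, Z), SSZ)))))
  step 12: S(S(S(S(mul(S(add(Z, Z)), SSZ)))))
  step 13: S(S(S(S(add(SSZ, mul(add(Z, Z), SSZ))))))
  step 14: S(S(S(S(S(add(SZ, mul(add(Z, Z), SSZ)))))))
  step 15: S(S(S(S(S(S(add(Z, mul(add(Z, Z), SSZ))))))))
  step 16: S(S(S(S(S(S(mul(add(Z, Z), SSZ)))))))
  step 17: S(S(S(S(S(S(mul(Z, SSZ)))))))
  step 18: S^6(Z)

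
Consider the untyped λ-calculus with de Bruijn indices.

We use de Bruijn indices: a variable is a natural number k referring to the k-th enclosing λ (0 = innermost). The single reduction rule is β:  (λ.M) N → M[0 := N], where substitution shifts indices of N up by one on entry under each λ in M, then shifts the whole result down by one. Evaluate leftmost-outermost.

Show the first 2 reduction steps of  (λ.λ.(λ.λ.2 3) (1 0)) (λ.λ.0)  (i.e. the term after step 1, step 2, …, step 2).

Answer: after 2 steps: λ.λ.1 (λ.λ.0)

Working:
  start: (λ.λ.(λ.λ.2 3) (1 0)) (λ.λ.0)
  step 1: λ.(λ.λ.2 (λ.λ.0)) ((λ.λ.0) 0)
  step 2: λ.λ.1 (λ.λ.0)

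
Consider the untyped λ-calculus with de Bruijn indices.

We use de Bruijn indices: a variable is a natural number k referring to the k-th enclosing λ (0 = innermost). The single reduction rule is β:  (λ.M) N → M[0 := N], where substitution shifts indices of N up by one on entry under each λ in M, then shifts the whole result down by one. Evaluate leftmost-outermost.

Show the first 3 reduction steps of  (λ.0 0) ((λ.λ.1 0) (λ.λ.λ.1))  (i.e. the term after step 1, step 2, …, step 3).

Answer: after 3 steps: (λ.λ.λ.1) ((λ.λ.1 0) (λ.λ.λ.1))

Derivation:
  start: (λ.0 0) ((λ.λ.1 0) (λ.λ.λ.1))
  step 1: (λ.λ.1 0) (λ.λ.λ.1) ((λ.λ.1 0) (λ.λ.λ.1))
  step 2: (λ.(λ.λ.λ.1) 0) ((λ.λ.1 0) (λ.λ.λ.1))
  step 3: (λ.λ.λ.1) ((λ.λ.1 0) (λ.λ.λ.1))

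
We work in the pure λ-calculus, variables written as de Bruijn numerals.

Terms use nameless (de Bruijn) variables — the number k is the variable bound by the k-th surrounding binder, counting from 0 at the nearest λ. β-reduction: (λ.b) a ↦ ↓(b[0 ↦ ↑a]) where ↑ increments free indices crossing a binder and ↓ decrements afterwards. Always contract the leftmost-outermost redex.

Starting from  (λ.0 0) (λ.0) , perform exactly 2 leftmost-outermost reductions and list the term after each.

  start: (λ.0 0) (λ.0)
  [1] (λ.0) (λ.0)
  [2] λ.0

Answer: after 2 steps: λ.0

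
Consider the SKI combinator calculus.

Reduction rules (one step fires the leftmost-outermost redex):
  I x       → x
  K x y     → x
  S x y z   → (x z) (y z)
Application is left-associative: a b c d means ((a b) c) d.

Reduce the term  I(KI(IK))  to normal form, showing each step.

Answer: normal form = I  (in 2 steps)

Working:
  start: I(KI(IK))
  [1] KI(IK)
  [2] I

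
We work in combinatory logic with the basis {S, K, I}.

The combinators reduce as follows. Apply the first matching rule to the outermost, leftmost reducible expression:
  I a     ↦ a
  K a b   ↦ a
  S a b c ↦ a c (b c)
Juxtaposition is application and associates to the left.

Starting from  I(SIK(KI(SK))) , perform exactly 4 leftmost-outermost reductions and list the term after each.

Answer: after 4 steps: I(K(KI(SK)))

Working:
  start: I(SIK(KI(SK)))
  →1  SIK(KI(SK))
  →2  I(KI(SK))(K(KI(SK)))
  →3  KI(SK)(K(KI(SK)))
  →4  I(K(KI(SK)))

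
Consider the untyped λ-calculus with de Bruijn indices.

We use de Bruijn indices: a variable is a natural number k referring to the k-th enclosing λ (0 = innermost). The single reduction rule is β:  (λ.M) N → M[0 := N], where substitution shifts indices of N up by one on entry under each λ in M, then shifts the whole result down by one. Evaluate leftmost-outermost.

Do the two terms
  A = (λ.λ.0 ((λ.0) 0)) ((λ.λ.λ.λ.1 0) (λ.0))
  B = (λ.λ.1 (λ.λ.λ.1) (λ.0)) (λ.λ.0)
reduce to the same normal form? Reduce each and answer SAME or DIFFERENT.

Term A:
  start: (λ.λ.0 ((λ.0) 0)) ((λ.λ.λ.λ.1 0) (λ.0))
  [1] λ.0 ((λ.0) 0)
  [2] λ.0 0

Term B:
  start: (λ.λ.1 (λ.λ.λ.1) (λ.0)) (λ.λ.0)
  [1] λ.(λ.λ.0) (λ.λ.λ.1) (λ.0)
  [2] λ.(λ.0) (λ.0)
  [3] λ.λ.0

Answer: DIFFERENT — A ⇓ λ.0 0, B ⇓ λ.λ.0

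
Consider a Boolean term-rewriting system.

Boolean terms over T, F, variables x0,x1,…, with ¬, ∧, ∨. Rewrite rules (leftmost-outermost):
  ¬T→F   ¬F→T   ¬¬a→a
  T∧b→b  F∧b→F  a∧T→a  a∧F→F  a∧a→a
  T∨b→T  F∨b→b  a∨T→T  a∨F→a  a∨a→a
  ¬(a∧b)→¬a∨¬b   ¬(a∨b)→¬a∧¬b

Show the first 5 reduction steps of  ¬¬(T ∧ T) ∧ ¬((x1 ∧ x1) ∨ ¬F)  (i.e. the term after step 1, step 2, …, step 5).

Answer: after 5 steps: (¬x1 ∨ ¬x1) ∧ ¬¬F

Working:
  start: ¬¬(T ∧ T) ∧ ¬((x1 ∧ x1) ∨ ¬F)
  [1] (T ∧ T) ∧ ¬((x1 ∧ x1) ∨ ¬F)
  [2] T ∧ ¬((x1 ∧ x1) ∨ ¬F)
  [3] ¬((x1 ∧ x1) ∨ ¬F)
  [4] ¬(x1 ∧ x1) ∧ ¬¬F
  [5] (¬x1 ∨ ¬x1) ∧ ¬¬F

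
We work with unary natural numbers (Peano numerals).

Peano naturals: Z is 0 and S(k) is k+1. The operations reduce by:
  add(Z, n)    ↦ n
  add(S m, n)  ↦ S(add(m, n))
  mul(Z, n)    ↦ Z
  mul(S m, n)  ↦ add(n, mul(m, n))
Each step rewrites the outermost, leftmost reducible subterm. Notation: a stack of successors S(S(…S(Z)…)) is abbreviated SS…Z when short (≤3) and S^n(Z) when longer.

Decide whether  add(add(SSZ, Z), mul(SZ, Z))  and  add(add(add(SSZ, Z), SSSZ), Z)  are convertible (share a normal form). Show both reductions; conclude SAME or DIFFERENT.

Term A:
  start: add(add(SSZ, Z), mul(SZ, Z))
  →1  add(S(add(SZ, Z)), mul(SZ, Z))
  →2  S(add(add(SZ, Z), mul(SZ, Z)))
  →3  S(add(S(add(Z, Z)), mul(SZ, Z)))
  →4  S(S(add(add(Z, Z), mul(SZ, Z))))
  →5  S(S(add(Z, mul(SZ, Z))))
  →6  S(S(mul(SZ, Z)))
  →7  S(S(add(Z, mul(Z, Z))))
  →8  S(S(mul(Z, Z)))
  →9  SSZ

Term B:
  start: add(add(add(SSZ, Z), SSSZ), Z)
  →1  add(add(S(add(SZ, Z)), SSSZ), Z)
  →2  add(S(add(add(SZ, Z), SSSZ)), Z)
  →3  S(add(add(add(SZ, Z), SSSZ), Z))
  →4  S(add(add(S(add(Z, Z)), SSSZ), Z))
  →5  S(add(S(add(add(Z, Z), SSSZ)), Z))
  →6  S(S(add(add(add(Z, Z), SSSZ), Z)))
  →7  S(S(add(add(Z, SSSZ), Z)))
  →8  S(S(add(SSSZ, Z)))
  →9  S(S(S(add(SSZ, Z))))
  →10  S(S(S(S(add(SZ, Z)))))
  →11  S(S(S(S(S(add(Z, Z))))))
  →12  S^5(Z)

Answer: DIFFERENT — A ⇓ SSZ, B ⇓ S^5(Z)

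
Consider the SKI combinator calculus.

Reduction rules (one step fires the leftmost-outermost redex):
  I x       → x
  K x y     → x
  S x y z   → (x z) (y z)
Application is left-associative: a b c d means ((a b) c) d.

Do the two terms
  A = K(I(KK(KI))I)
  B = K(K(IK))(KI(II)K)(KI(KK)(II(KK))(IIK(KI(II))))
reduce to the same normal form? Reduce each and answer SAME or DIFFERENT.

Answer: DIFFERENT — A ⇓ K(KI), B ⇓ K

Reduction:
Term A:
  start: K(I(KK(KI))I)
  [1] K(KK(KI)I)
  [2] K(KI)

Term B:
  start: K(K(IK))(KI(II)K)(KI(KK)(II(KK))(IIK(KI(II))))
  [1] K(IK)(KI(KK)(II(KK))(IIK(KI(II))))
  [2] IK
  [3] K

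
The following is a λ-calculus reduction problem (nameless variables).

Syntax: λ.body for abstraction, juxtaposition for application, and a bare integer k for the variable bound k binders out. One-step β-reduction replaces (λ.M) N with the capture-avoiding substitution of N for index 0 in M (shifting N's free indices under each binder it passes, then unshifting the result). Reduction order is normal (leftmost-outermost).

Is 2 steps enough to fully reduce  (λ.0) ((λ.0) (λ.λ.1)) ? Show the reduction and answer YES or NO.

Answer: YES — reaches normal form λ.λ.1 in 2 ≤ 2 steps

Working:
  start: (λ.0) ((λ.0) (λ.λ.1))
  step 1: (λ.0) (λ.λ.1)
  step 2: λ.λ.1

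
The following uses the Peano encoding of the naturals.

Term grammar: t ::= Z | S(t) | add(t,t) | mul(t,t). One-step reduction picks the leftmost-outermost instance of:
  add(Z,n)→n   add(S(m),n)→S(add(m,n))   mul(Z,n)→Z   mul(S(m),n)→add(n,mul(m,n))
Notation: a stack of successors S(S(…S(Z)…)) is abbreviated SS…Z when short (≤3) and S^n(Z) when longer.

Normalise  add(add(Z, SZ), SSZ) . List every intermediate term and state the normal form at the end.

Answer: normal form = SSSZ  (in 3 steps)

Derivation:
  start: add(add(Z, SZ), SSZ)
  step 1: add(SZ, SSZ)
  step 2: S(add(Z, SSZ))
  step 3: SSSZ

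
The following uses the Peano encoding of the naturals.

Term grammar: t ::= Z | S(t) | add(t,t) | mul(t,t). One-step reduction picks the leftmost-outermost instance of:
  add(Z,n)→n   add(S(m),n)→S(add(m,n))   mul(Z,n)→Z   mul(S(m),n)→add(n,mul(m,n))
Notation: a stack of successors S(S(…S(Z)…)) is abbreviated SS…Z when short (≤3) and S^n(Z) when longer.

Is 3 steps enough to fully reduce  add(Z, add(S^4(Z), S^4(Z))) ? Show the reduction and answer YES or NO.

  start: add(Z, add(S^4(Z), S^4(Z)))
  →1  add(S^4(Z), S^4(Z))
  →2  S(add(SSSZ, S^4(Z)))
  →3  S(S(add(SSZ, S^4(Z))))

Answer: NO — after 3 steps the term is S(S(add(SSZ, S^4(Z)))), not yet normal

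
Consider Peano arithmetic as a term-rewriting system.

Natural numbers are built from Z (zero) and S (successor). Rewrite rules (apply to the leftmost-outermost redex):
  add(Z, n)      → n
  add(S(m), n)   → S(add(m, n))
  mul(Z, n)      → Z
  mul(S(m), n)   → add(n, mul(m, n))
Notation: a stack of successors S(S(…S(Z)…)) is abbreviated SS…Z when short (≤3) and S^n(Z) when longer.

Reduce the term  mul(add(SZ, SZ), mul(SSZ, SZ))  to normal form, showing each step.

Answer: normal form = S^4(Z)  (in 25 steps)

Reduction:
  start: mul(add(SZ, SZ), mul(SSZ, SZ))
  [1] mul(S(add(Z, SZ)), mul(SSZ, SZ))
  [2] add(mul(SSZ, SZ), mul(add(Z, SZ), mul(SSZ, SZ)))
  [3] add(add(SZ, mul(SZ, SZ)), mul(add(Z, SZ), mul(SSZ, SZ)))
  [4] add(S(add(Z, mul(SZ, SZ))), mul(add(Z, SZ), mul(SSZ, SZ)))
  [5] S(add(add(Z, mul(SZ, SZ)), mul(add(Z, SZ), mul(SSZ, SZ))))
  [6] S(add(mul(SZ, SZ), mul(add(Z, SZ), mul(SSZ, SZ))))
  [7] S(add(add(SZ, mul(Z, SZ)), mul(add(Z, SZ), mul(SSZ, SZ))))
  [8] S(add(S(add(Z, mul(Z, SZ))), mul(add(Z, SZ), mul(SSZ, SZ))))
  [9] S(S(add(add(Z, mul(Z, SZ)), mul(add(Z, SZ), mul(SSZ, SZ)))))
  [10] S(S(add(mul(Z, SZ), mul(add(Z, SZ), mul(SSZ, SZ)))))
  [11] S(S(add(Z, mul(add(Z, SZ), mul(SSZ, SZ)))))
  [12] S(S(mul(add(Z, SZ), mul(SSZ, SZ))))
  [13] S(S(mul(SZ, mul(SSZ, SZ))))
  [14] S(S(add(mul(SSZ, SZ), mul(Z, mul(SSZ, SZ)))))
  [15] S(S(add(add(SZ, mul(SZ, SZ)), mul(Z, mul(SSZ, SZ)))))
  [16] S(S(add(S(add(Z, mul(SZ, SZ))), mul(Z, mul(SSZ, SZ)))))
  [17] S(S(S(add(add(Z, mul(SZ, SZ)), mul(Z, mul(SSZ, SZ))))))
  [18] S(S(S(add(mul(SZ, SZ), mul(Z, mul(SSZ, SZ))))))
  [19] S(S(S(add(add(SZ, mul(Z, SZ)), mul(Z, mul(SSZ, SZ))))))
  [20] S(S(S(add(S(add(Z, mul(Z, SZ))), mul(Z, mul(SSZ, SZ))))))
  [21] S(S(S(S(add(add(Z, mul(Z, SZ)), mul(Z, mul(SSZ, SZ)))))))
  [22] S(S(S(S(add(mul(Z, SZ), mul(Z, mul(SSZ, SZ)))))))
  [23] S(S(S(S(add(Z, mul(Z, mul(SSZ, SZ)))))))
  [24] S(S(S(S(mul(Z, mul(SSZ, SZ))))))
  [25] S^4(Z)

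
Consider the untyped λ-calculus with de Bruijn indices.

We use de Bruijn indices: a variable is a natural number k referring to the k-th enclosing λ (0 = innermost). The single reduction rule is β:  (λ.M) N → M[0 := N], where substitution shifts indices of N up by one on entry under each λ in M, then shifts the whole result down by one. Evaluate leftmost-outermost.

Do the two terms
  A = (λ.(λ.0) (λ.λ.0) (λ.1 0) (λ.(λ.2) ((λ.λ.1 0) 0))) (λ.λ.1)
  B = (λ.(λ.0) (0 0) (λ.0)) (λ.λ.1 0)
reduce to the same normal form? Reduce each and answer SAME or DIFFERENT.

Term A:
  start: (λ.(λ.0) (λ.λ.0) (λ.1 0) (λ.(λ.2) ((λ.λ.1 0) 0))) (λ.λ.1)
  step 1: (λ.0) (λ.λ.0) (λ.(λ.λ.1) 0) (λ.(λ.λ.λ.1) ((λ.λ.1 0) 0))
  step 2: (λ.λ.0) (λ.(λ.λ.1) 0) (λ.(λ.λ.λ.1) ((λ.λ.1 0) 0))
  step 3: (λ.0) (λ.(λ.λ.λ.1) ((λ.λ.1 0) 0))
  step 4: λ.(λ.λ.λ.1) ((λ.λ.1 0) 0)
  step 5: λ.λ.λ.1

Term B:
  start: (λ.(λ.0) (0 0) (λ.0)) (λ.λ.1 0)
  step 1: (λ.0) ((λ.λ.1 0) (λ.λ.1 0)) (λ.0)
  step 2: (λ.λ.1 0) (λ.λ.1 0) (λ.0)
  step 3: (λ.(λ.λ.1 0) 0) (λ.0)
  step 4: (λ.λ.1 0) (λ.0)
  step 5: λ.(λ.0) 0
  step 6: λ.0

Answer: DIFFERENT — A ⇓ λ.λ.λ.1, B ⇓ λ.0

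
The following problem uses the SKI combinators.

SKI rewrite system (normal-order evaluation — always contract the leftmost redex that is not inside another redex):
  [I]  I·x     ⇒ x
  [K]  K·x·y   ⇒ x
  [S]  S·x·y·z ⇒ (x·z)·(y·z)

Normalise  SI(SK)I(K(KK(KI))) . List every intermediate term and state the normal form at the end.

  start: SI(SK)I(K(KK(KI)))
  step 1: II(SKI)(K(KK(KI)))
  step 2: I(SKI)(K(KK(KI)))
  step 3: SKI(K(KK(KI)))
  step 4: K(K(KK(KI)))(I(K(KK(KI))))
  step 5: K(KK(KI))
  step 6: KK

Answer: normal form = KK  (in 6 steps)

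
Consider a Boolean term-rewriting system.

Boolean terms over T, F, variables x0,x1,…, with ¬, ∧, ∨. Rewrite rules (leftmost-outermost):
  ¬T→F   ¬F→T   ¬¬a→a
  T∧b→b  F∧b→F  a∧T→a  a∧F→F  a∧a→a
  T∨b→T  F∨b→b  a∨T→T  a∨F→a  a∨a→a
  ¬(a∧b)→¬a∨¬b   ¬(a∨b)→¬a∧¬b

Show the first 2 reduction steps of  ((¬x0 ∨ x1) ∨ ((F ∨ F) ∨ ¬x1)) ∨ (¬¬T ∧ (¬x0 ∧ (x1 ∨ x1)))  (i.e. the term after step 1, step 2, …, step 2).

Answer: after 2 steps: ((¬x0 ∨ x1) ∨ ¬x1) ∨ (¬¬T ∧ (¬x0 ∧ (x1 ∨ x1)))

Working:
  start: ((¬x0 ∨ x1) ∨ ((F ∨ F) ∨ ¬x1)) ∨ (¬¬T ∧ (¬x0 ∧ (x1 ∨ x1)))
  step 1: ((¬x0 ∨ x1) ∨ (F ∨ ¬x1)) ∨ (¬¬T ∧ (¬x0 ∧ (x1 ∨ x1)))
  step 2: ((¬x0 ∨ x1) ∨ ¬x1) ∨ (¬¬T ∧ (¬x0 ∧ (x1 ∨ x1)))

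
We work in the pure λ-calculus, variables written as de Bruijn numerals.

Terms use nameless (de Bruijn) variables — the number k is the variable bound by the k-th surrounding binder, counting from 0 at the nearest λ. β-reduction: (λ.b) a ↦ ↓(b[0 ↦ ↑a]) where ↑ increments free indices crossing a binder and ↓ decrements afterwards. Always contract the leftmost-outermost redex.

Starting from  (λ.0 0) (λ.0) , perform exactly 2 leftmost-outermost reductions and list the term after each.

  start: (λ.0 0) (λ.0)
  →1  (λ.0) (λ.0)
  →2  λ.0

Answer: after 2 steps: λ.0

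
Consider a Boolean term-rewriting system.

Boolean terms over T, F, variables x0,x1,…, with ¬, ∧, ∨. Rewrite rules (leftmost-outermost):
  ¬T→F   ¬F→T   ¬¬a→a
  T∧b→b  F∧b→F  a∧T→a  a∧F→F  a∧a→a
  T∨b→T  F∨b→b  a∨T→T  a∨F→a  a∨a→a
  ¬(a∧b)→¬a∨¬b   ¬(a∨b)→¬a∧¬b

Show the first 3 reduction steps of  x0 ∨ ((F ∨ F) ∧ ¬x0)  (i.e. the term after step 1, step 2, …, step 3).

  start: x0 ∨ ((F ∨ F) ∧ ¬x0)
  →1  x0 ∨ (F ∧ ¬x0)
  →2  x0 ∨ F
  →3  x0

Answer: after 3 steps: x0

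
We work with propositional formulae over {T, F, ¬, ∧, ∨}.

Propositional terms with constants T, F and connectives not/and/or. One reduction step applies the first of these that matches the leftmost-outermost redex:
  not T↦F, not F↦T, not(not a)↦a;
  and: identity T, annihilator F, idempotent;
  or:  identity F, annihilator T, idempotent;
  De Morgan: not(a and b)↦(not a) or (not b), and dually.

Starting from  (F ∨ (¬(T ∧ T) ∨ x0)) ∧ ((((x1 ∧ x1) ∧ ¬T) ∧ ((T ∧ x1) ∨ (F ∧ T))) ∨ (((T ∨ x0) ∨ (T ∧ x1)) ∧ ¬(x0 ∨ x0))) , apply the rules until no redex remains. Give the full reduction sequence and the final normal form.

  start: (F ∨ (¬(T ∧ T) ∨ x0)) ∧ ((((x1 ∧ x1) ∧ ¬T) ∧ ((T ∧ x1) ∨ (F ∧ T))) ∨ (((T ∨ x0) ∨ (T ∧ x1)) ∧ ¬(x0 ∨ x0)))
  step 1: (¬(T ∧ T) ∨ x0) ∧ ((((x1 ∧ x1) ∧ ¬T) ∧ ((T ∧ x1) ∨ (F ∧ T))) ∨ (((T ∨ x0) ∨ (T ∧ x1)) ∧ ¬(x0 ∨ x0)))
  step 2: ((¬T ∨ ¬T) ∨ x0) ∧ ((((x1 ∧ x1) ∧ ¬T) ∧ ((T ∧ x1) ∨ (F ∧ T))) ∨ (((T ∨ x0) ∨ (T ∧ x1)) ∧ ¬(x0 ∨ x0)))
  step 3: (¬T ∨ x0) ∧ ((((x1 ∧ x1) ∧ ¬T) ∧ ((T ∧ x1) ∨ (F ∧ T))) ∨ (((T ∨ x0) ∨ (T ∧ x1)) ∧ ¬(x0 ∨ x0)))
  step 4: (F ∨ x0) ∧ ((((x1 ∧ x1) ∧ ¬T) ∧ ((T ∧ x1) ∨ (F ∧ T))) ∨ (((T ∨ x0) ∨ (T ∧ x1)) ∧ ¬(x0 ∨ x0)))
  step 5: x0 ∧ ((((x1 ∧ x1) ∧ ¬T) ∧ ((T ∧ x1) ∨ (F ∧ T))) ∨ (((T ∨ x0) ∨ (T ∧ x1)) ∧ ¬(x0 ∨ x0)))
  step 6: x0 ∧ (((x1 ∧ ¬T) ∧ ((T ∧ x1) ∨ (F ∧ T))) ∨ (((T ∨ x0) ∨ (T ∧ x1)) ∧ ¬(x0 ∨ x0)))
  step 7: x0 ∧ (((x1 ∧ F) ∧ ((T ∧ x1) ∨ (F ∧ T))) ∨ (((T ∨ x0) ∨ (T ∧ x1)) ∧ ¬(x0 ∨ x0)))
  step 8: x0 ∧ ((F ∧ ((T ∧ x1) ∨ (F ∧ T))) ∨ (((T ∨ x0) ∨ (T ∧ x1)) ∧ ¬(x0 ∨ x0)))
  step 9: x0 ∧ (F ∨ (((T ∨ x0) ∨ (T ∧ x1)) ∧ ¬(x0 ∨ x0)))
  step 10: x0 ∧ (((T ∨ x0) ∨ (T ∧ x1)) ∧ ¬(x0 ∨ x0))
  step 11: x0 ∧ ((T ∨ (T ∧ x1)) ∧ ¬(x0 ∨ x0))
  step 12: x0 ∧ (T ∧ ¬(x0 ∨ x0))
  step 13: x0 ∧ ¬(x0 ∨ x0)
  step 14: x0 ∧ (¬x0 ∧ ¬x0)
  step 15: x0 ∧ ¬x0

Answer: normal form = x0 ∧ ¬x0  (in 15 steps)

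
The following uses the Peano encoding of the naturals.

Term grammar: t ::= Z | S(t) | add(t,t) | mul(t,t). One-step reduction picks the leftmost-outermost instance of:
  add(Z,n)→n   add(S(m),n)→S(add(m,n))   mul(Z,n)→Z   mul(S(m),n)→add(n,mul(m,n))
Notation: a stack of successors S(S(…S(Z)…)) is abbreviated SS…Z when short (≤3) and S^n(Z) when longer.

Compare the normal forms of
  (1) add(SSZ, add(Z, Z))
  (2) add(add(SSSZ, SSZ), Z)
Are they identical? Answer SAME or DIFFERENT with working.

Answer: DIFFERENT — A ⇓ SSZ, B ⇓ S^5(Z)

Working:
Term A:
  start: add(SSZ, add(Z, Z))
  [1] S(add(SZ, add(Z, Z)))
  [2] S(S(add(Z, add(Z, Z))))
  [3] S(S(add(Z, Z)))
  [4] SSZ

Term B:
  start: add(add(SSSZ, SSZ), Z)
  [1] add(S(add(SSZ, SSZ)), Z)
  [2] S(add(add(SSZ, SSZ), Z))
  [3] S(add(S(add(SZ, SSZ)), Z))
  [4] S(S(add(add(SZ, SSZ), Z)))
  [5] S(S(add(S(add(Z, SSZ)), Z)))
  [6] S(S(S(add(add(Z, SSZ), Z))))
  [7] S(S(S(add(SSZ, Z))))
  [8] S(S(S(S(add(SZ, Z)))))
  [9] S(S(S(S(S(add(Z, Z))))))
  [10] S^5(Z)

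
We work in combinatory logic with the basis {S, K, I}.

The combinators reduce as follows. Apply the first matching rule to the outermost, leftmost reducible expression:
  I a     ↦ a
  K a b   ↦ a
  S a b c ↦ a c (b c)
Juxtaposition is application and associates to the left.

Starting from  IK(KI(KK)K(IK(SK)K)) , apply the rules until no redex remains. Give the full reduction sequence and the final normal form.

  start: IK(KI(KK)K(IK(SK)K))
  step 1: K(KI(KK)K(IK(SK)K))
  step 2: K(IK(IK(SK)K))
  step 3: K(K(IK(SK)K))
  step 4: K(K(K(SK)K))
  step 5: K(K(SK))

Answer: normal form = K(K(SK))  (in 5 steps)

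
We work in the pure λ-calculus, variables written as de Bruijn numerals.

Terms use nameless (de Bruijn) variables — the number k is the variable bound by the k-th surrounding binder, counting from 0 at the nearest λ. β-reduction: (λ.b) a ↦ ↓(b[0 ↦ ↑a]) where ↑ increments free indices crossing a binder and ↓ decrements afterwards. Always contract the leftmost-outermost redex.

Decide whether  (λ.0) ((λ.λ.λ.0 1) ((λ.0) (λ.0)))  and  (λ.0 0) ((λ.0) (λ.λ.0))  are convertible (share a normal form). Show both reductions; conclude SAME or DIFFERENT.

Answer: DIFFERENT — A ⇓ λ.λ.0 1, B ⇓ λ.0

Derivation:
Term A:
  start: (λ.0) ((λ.λ.λ.0 1) ((λ.0) (λ.0)))
  [1] (λ.λ.λ.0 1) ((λ.0) (λ.0))
  [2] λ.λ.0 1

Term B:
  start: (λ.0 0) ((λ.0) (λ.λ.0))
  [1] (λ.0) (λ.λ.0) ((λ.0) (λ.λ.0))
  [2] (λ.λ.0) ((λ.0) (λ.λ.0))
  [3] λ.0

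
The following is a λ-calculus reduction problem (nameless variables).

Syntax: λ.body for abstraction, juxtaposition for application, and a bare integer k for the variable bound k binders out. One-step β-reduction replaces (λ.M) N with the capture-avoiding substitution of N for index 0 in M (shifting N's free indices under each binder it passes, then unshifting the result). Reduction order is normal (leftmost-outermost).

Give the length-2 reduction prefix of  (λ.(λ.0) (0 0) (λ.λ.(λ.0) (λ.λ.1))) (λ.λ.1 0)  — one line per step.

  start: (λ.(λ.0) (0 0) (λ.λ.(λ.0) (λ.λ.1))) (λ.λ.1 0)
  step 1: (λ.0) ((λ.λ.1 0) (λ.λ.1 0)) (λ.λ.(λ.0) (λ.λ.1))
  step 2: (λ.λ.1 0) (λ.λ.1 0) (λ.λ.(λ.0) (λ.λ.1))

Answer: after 2 steps: (λ.λ.1 0) (λ.λ.1 0) (λ.λ.(λ.0) (λ.λ.1))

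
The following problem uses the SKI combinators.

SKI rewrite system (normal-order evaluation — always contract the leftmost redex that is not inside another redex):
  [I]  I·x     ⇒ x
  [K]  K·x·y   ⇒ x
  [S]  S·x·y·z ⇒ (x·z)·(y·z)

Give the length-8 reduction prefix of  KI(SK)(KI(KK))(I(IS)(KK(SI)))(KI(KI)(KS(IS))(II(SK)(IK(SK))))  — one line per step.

Answer: after 8 steps: SK(I(KS(IS))(II(SK)(IK(SK))))

Reduction:
  start: KI(SK)(KI(KK))(I(IS)(KK(SI)))(KI(KI)(KS(IS))(II(SK)(IK(SK))))
  step 1: I(KI(KK))(I(IS)(KK(SI)))(KI(KI)(KS(IS))(II(SK)(IK(SK))))
  step 2: KI(KK)(I(IS)(KK(SI)))(KI(KI)(KS(IS))(II(SK)(IK(SK))))
  step 3: I(I(IS)(KK(SI)))(KI(KI)(KS(IS))(II(SK)(IK(SK))))
  step 4: I(IS)(KK(SI))(KI(KI)(KS(IS))(II(SK)(IK(SK))))
  step 5: IS(KK(SI))(KI(KI)(KS(IS))(II(SK)(IK(SK))))
  step 6: S(KK(SI))(KI(KI)(KS(IS))(II(SK)(IK(SK))))
  step 7: SK(KI(KI)(KS(IS))(II(SK)(IK(SK))))
  step 8: SK(I(KS(IS))(II(SK)(IK(SK))))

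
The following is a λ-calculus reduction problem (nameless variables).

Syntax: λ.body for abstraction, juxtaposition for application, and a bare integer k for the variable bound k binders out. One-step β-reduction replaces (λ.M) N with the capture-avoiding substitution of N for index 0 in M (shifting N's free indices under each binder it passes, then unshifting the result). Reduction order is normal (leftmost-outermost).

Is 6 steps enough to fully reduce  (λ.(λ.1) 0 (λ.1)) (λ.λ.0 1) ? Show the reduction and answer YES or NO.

  start: (λ.(λ.1) 0 (λ.1)) (λ.λ.0 1)
  step 1: (λ.λ.λ.0 1) (λ.λ.0 1) (λ.λ.λ.0 1)
  step 2: (λ.λ.0 1) (λ.λ.λ.0 1)
  step 3: λ.0 (λ.λ.λ.0 1)

Answer: YES — reaches normal form λ.0 (λ.λ.λ.0 1) in 3 ≤ 6 steps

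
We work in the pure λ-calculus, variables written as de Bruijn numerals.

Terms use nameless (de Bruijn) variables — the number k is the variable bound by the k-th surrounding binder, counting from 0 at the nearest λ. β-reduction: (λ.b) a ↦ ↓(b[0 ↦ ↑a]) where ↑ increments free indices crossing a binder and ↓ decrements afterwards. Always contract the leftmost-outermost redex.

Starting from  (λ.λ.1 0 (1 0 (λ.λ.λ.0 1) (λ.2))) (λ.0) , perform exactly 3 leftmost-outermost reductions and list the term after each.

Answer: after 3 steps: λ.0 (0 (λ.λ.λ.0 1) (λ.λ.0))

Working:
  start: (λ.λ.1 0 (1 0 (λ.λ.λ.0 1) (λ.2))) (λ.0)
  [1] λ.(λ.0) 0 ((λ.0) 0 (λ.λ.λ.0 1) (λ.λ.0))
  [2] λ.0 ((λ.0) 0 (λ.λ.λ.0 1) (λ.λ.0))
  [3] λ.0 (0 (λ.λ.λ.0 1) (λ.λ.0))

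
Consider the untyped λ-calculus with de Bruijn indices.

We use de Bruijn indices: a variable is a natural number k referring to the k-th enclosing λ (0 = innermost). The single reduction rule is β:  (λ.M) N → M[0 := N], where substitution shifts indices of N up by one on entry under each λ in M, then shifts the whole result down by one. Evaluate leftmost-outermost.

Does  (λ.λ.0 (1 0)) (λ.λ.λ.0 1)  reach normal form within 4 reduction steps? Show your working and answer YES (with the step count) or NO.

  start: (λ.λ.0 (1 0)) (λ.λ.λ.0 1)
  step 1: λ.0 ((λ.λ.λ.0 1) 0)
  step 2: λ.0 (λ.λ.0 1)

Answer: YES — reaches normal form λ.0 (λ.λ.0 1) in 2 ≤ 4 steps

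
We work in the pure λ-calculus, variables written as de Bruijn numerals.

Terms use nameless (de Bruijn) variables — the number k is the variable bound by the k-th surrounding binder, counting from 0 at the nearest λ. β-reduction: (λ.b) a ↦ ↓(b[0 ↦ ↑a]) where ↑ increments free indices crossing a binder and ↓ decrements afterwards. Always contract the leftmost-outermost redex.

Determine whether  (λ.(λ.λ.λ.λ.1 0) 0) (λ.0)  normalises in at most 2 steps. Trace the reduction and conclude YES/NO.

Answer: YES — reaches normal form λ.λ.λ.1 0 in 2 ≤ 2 steps

Derivation:
  start: (λ.(λ.λ.λ.λ.1 0) 0) (λ.0)
  →1  (λ.λ.λ.λ.1 0) (λ.0)
  →2  λ.λ.λ.1 0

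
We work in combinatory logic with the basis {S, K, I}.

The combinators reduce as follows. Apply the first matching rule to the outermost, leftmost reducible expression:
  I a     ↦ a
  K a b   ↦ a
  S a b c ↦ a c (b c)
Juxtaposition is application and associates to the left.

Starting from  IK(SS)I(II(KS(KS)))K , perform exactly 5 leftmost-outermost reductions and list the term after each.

Answer: after 5 steps: SK(KS(KS)K)

Derivation:
  start: IK(SS)I(II(KS(KS)))K
  →1  K(SS)I(II(KS(KS)))K
  →2  SS(II(KS(KS)))K
  →3  SK(II(KS(KS))K)
  →4  SK(I(KS(KS))K)
  →5  SK(KS(KS)K)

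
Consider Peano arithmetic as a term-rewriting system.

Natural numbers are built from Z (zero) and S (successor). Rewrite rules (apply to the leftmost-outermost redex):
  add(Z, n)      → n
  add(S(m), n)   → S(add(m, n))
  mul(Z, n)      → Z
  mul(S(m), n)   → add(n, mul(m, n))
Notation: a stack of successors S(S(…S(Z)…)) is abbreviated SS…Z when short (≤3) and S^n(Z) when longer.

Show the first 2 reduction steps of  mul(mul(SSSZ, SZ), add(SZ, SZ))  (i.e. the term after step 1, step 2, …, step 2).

  start: mul(mul(SSSZ, SZ), add(SZ, SZ))
  step 1: mul(add(SZ, mul(SSZ, SZ)), add(SZ, SZ))
  step 2: mul(S(add(Z, mul(SSZ, SZ))), add(SZ, SZ))

Answer: after 2 steps: mul(S(add(Z, mul(SSZ, SZ))), add(SZ, SZ))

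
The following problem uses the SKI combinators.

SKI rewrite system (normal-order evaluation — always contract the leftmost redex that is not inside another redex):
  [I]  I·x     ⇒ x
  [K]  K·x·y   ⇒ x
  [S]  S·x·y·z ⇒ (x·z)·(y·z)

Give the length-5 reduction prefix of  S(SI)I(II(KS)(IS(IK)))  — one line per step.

  start: S(SI)I(II(KS)(IS(IK)))
  [1] SI(II(KS)(IS(IK)))(I(II(KS)(IS(IK))))
  [2] I(I(II(KS)(IS(IK))))(II(KS)(IS(IK))(I(II(KS)(IS(IK)))))
  [3] I(II(KS)(IS(IK)))(II(KS)(IS(IK))(I(II(KS)(IS(IK)))))
  [4] II(KS)(IS(IK))(II(KS)(IS(IK))(I(II(KS)(IS(IK)))))
  [5] I(KS)(IS(IK))(II(KS)(IS(IK))(I(II(KS)(IS(IK)))))

Answer: after 5 steps: I(KS)(IS(IK))(II(KS)(IS(IK))(I(II(KS)(IS(IK)))))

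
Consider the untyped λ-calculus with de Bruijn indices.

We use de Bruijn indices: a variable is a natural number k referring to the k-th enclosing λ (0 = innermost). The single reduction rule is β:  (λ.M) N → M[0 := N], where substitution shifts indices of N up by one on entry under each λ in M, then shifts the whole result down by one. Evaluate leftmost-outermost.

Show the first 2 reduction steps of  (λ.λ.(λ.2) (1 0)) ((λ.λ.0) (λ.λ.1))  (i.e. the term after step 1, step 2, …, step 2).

Answer: after 2 steps: λ.(λ.λ.0) (λ.λ.1)

Working:
  start: (λ.λ.(λ.2) (1 0)) ((λ.λ.0) (λ.λ.1))
  step 1: λ.(λ.(λ.λ.0) (λ.λ.1)) ((λ.λ.0) (λ.λ.1) 0)
  step 2: λ.(λ.λ.0) (λ.λ.1)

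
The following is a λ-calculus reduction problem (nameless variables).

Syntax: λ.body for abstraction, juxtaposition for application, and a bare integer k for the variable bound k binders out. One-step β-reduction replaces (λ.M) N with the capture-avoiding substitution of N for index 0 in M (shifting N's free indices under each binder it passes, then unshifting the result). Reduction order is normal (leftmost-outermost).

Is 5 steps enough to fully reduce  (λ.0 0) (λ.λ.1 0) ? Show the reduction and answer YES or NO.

  start: (λ.0 0) (λ.λ.1 0)
  step 1: (λ.λ.1 0) (λ.λ.1 0)
  step 2: λ.(λ.λ.1 0) 0
  step 3: λ.λ.1 0

Answer: YES — reaches normal form λ.λ.1 0 in 3 ≤ 5 steps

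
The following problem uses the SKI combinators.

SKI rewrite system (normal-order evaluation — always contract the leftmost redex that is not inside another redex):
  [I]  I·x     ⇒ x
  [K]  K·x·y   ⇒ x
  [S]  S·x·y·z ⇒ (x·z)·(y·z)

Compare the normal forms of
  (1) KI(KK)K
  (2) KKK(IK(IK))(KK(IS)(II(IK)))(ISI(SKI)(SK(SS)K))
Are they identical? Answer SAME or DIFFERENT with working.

Term A:
  start: KI(KK)K
  →1  IK
  →2  K

Term B:
  start: KKK(IK(IK))(KK(IS)(II(IK)))(ISI(SKI)(SK(SS)K))
  →1  K(IK(IK))(KK(IS)(II(IK)))(ISI(SKI)(SK(SS)K))
  →2  IK(IK)(ISI(SKI)(SK(SS)K))
  →3  K(IK)(ISI(SKI)(SK(SS)K))
  →4  IK
  →5  K

Answer: SAME — A ⇓ K, B ⇓ K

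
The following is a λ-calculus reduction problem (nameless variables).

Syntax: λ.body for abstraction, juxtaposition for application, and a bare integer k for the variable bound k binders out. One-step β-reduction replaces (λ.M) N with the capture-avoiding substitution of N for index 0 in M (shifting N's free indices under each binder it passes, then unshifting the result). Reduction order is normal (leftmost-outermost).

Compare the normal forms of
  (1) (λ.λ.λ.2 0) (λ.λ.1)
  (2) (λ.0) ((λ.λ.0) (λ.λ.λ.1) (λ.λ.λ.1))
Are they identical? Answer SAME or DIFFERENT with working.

Answer: SAME — A ⇓ λ.λ.λ.1, B ⇓ λ.λ.λ.1

Reduction:
Term A:
  start: (λ.λ.λ.2 0) (λ.λ.1)
  →1  λ.λ.(λ.λ.1) 0
  →2  λ.λ.λ.1

Term B:
  start: (λ.0) ((λ.λ.0) (λ.λ.λ.1) (λ.λ.λ.1))
  →1  (λ.λ.0) (λ.λ.λ.1) (λ.λ.λ.1)
  →2  (λ.0) (λ.λ.λ.1)
  →3  λ.λ.λ.1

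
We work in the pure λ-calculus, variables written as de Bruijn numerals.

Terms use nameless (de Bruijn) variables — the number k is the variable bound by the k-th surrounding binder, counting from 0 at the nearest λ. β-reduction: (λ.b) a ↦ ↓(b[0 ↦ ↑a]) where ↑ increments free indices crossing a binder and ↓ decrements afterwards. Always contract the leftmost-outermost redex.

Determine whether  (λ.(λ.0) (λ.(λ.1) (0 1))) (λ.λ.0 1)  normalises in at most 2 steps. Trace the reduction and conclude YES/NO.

Answer: NO — after 2 steps the term is λ.(λ.1) (0 (λ.λ.0 1)), not yet normal

Derivation:
  start: (λ.(λ.0) (λ.(λ.1) (0 1))) (λ.λ.0 1)
  step 1: (λ.0) (λ.(λ.1) (0 (λ.λ.0 1)))
  step 2: λ.(λ.1) (0 (λ.λ.0 1))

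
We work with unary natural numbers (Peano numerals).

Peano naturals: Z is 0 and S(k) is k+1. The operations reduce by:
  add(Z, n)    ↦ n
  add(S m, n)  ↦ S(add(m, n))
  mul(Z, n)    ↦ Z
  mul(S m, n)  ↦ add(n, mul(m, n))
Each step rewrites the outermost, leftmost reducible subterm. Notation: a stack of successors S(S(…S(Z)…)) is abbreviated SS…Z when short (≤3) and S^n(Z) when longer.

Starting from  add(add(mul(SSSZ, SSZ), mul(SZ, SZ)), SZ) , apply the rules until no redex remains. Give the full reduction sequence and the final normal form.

  start: add(add(mul(SSSZ, SSZ), mul(SZ, SZ)), SZ)
  →1  add(add(add(SSZ, mul(SSZ, SSZ)), mul(SZ, SZ)), SZ)
  →2  add(add(S(add(SZ, mul(SSZ, SSZ))), mul(SZ, SZ)), SZ)
  →3  add(S(add(add(SZ, mul(SSZ, SSZ)), mul(SZ, SZ))), SZ)
  →4  S(add(add(add(SZ, mul(SSZ, SSZ)), mul(SZ, SZ)), SZ))
  →5  S(add(add(S(add(Z, mul(SSZ, SSZ))), mul(SZ, SZ)), SZ))
  →6  S(add(S(add(add(Z, mul(SSZ, SSZ)), mul(SZ, SZ))), SZ))
  →7  S(S(add(add(add(Z, mul(SSZ, SSZ)), mul(SZ, SZ)), SZ)))
  →8  S(S(add(add(mul(SSZ, SSZ), mul(SZ, SZ)), SZ)))
  →9  S(S(add(add(add(SSZ, mul(SZ, SSZ)), mul(SZ, SZ)), SZ)))
  →10  S(S(add(add(S(add(SZ, mul(SZ, SSZ))), mul(SZ, SZ)), SZ)))
  →11  S(S(add(S(add(add(SZ, mul(SZ, SSZ)), mul(SZ, SZ))), SZ)))
  →12  S(S(S(add(add(add(SZ, mul(SZ, SSZ)), mul(SZ, SZ)), SZ))))
  →13  S(S(S(add(add(S(add(Z, mul(SZ, SSZ))), mul(SZ, SZ)), SZ))))
  →14  S(S(S(add(S(add(add(Z, mul(SZ, SSZ)), mul(SZ, SZ))), SZ))))
  →15  S(S(S(S(add(add(add(Z, mul(SZ, SSZ)), mul(SZ, SZ)), SZ)))))
  →16  S(S(S(S(add(add(mul(SZ, SSZ), mul(SZ, SZ)), SZ)))))
  →17  S(S(S(S(add(add(add(SSZ, mul(Z, SSZ)), mul(SZ, SZ)), SZ)))))
  →18  S(S(S(S(add(add(S(add(SZ, mul(Z, SSZ))), mul(SZ, SZ)), SZ)))))
  →19  S(S(S(S(add(S(add(add(SZ, mul(Z, SSZ)), mul(SZ, SZ))), SZ)))))
  →20  S(S(S(S(S(add(add(add(SZ, mul(Z, SSZ)), mul(SZ, SZ)), SZ))))))
  →21  S(S(S(S(S(add(add(S(add(Z, mul(Z, SSZ))), mul(SZ, SZ)), SZ))))))
  →22  S(S(S(S(S(add(S(add(add(Z, mul(Z, SSZ)), mul(SZ, SZ))), SZ))))))
  →23  S(S(S(S(S(S(add(add(add(Z, mul(Z, SSZ)), mul(SZ, SZ)), SZ)))))))
  →24  S(S(S(S(S(S(add(add(mul(Z, SSZ), mul(SZ, SZ)), SZ)))))))
  →25  S(S(S(S(S(S(add(add(Z, mul(SZ, SZ)), SZ)))))))
  →26  S(S(S(S(S(S(add(mul(SZ, SZ), SZ)))))))
  →27  S(S(S(S(S(S(add(add(SZ, mul(Z, SZ)), SZ)))))))
  →28  S(S(S(S(S(S(add(S(add(Z, mul(Z, SZ))), SZ)))))))
  →29  S(S(S(S(S(S(S(add(add(Z, mul(Z, SZ)), SZ))))))))
  →30  S(S(S(S(S(S(S(add(mul(Z, SZ), SZ))))))))
  →31  S(S(S(S(S(S(S(add(Z, SZ))))))))
  →32  S^8(Z)

Answer: normal form = S^8(Z)  (in 32 steps)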